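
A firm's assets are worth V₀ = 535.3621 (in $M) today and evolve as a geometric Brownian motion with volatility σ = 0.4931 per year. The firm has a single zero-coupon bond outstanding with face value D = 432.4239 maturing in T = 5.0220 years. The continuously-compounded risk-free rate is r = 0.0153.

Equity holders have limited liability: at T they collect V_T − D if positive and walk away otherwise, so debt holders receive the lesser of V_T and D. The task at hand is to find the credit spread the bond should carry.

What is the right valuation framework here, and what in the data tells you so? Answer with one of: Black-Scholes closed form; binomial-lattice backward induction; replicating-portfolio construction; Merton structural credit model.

Key observation: assets follow a GBM and default happens iff V_T < 432.4239; valuing claims on that split (equity as a call, risky debt as the residual) is the structural model's definition.

framework: Merton structural credit model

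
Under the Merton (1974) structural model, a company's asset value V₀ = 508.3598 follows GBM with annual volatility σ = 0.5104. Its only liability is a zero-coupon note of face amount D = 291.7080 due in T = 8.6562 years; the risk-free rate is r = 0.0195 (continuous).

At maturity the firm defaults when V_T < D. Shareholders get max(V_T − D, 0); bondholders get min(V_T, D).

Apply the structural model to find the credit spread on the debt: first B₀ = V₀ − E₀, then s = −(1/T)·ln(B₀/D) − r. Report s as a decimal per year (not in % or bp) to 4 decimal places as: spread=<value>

spread=0.0555

Work the structural quantities from V₀ = 508.3598 against face 291.7080:
d₁ = [ln(V₀/D) + (r + σ²/2)T] / (σ√T)
   = [ln(508.3598/291.7080) + (0.0195 + 0.5·0.5104²)·8.6562] / (0.5104·√8.6562)
   = [0.555436 + 1.296301] / 1.501669 = 1.233119
d₂ = d₁ − σ√T = 1.233119 − 1.501669 = -0.268550
N(d₁) = 0.891234,  N(d₂) = 0.394138,  e^(−rT) = 0.844681
E₀ = V₀·N(d₁) − D·e^(−rT)·N(d₂)
   = 508.3598·0.891234 − 291.7080·0.844681·0.394138 = 355.952012
B₀ = V₀ − E₀ = 508.3598 − 355.952012 = 152.407788
spread = −(1/T)·ln(B₀/D) − r = −(1/8.6562)·ln(152.407788/291.7080) − 0.0195 = 0.05549752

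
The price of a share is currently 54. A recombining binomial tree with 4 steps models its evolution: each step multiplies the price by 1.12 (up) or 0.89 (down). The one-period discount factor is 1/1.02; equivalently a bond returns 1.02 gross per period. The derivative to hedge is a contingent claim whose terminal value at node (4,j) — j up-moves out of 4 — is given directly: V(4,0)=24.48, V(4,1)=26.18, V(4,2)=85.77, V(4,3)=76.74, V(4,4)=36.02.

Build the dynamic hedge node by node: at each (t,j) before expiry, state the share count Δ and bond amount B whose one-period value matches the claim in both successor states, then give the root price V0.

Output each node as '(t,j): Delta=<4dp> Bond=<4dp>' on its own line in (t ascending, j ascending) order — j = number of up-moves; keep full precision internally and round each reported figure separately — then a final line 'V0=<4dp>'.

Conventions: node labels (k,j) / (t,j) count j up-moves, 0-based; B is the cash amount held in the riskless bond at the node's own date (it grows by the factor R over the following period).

(0,0): Delta=0.6165 Bond=26.3858
(1,0): Delta=2.3238 Bond=-55.1417
(1,1): Delta=-0.4272 Bond=90.0329
(2,0): Delta=3.4302 Bond=-103.5671
(2,1): Delta=1.6475 Bond=-19.8425
(2,2): Delta=-1.6954 Bond=177.7383
(3,0): Delta=0.1942 Bond=17.5507
(3,1): Delta=5.4082 Bond=-200.3994
(3,2): Delta=-0.6512 Bond=118.3453
(3,3): Delta=-2.3336 Bond=229.7144
V0=59.6744

Since d<R<u, set p* = (R−d)/(u−d) = 0.5652; price each node as the discounted p*-expectation of its children.
At maturity the claim pays: V(4,0)=24.4800, V(4,1)=26.1800, V(4,2)=85.7700, V(4,3)=76.7400, V(4,4)=36.0200
  t=3,j=0: stock 38.0683 → up 42.6365 (V=26.1800), down 33.8808 (V=24.4800). Price 24.9420; hedge Δ=0.1942, bond B=17.5507.
  t=3,j=1: stock 47.9062 → up 53.6550 (V=85.7700), down 42.6365 (V=26.1800). Price 58.6876; hedge Δ=5.4082, bond B=-200.3994.
  t=3,j=2: stock 60.2865 → up 67.5208 (V=76.7400), down 53.6550 (V=85.7700). Price 79.0844; hedge Δ=-0.6512, bond B=118.3453.
  t=3,j=3: stock 75.8661 → up 84.9700 (V=36.0200), down 67.5208 (V=76.7400). Price 52.6709; hedge Δ=-2.3336, bond B=229.7144.
  t=2,j=0: stock 42.7734 → up 47.9062 (V=58.6876), down 38.0683 (V=24.9420). Price 43.1525; hedge Δ=3.4302, bond B=-103.5671.
  t=2,j=1: stock 53.8272 → up 60.2865 (V=79.0844), down 47.9062 (V=58.6876). Price 68.8394; hedge Δ=1.6475, bond B=-19.8425.
  t=2,j=2: stock 67.7376 → up 75.8661 (V=52.6709), down 60.2865 (V=79.0844). Price 62.8971; hedge Δ=-1.6954, bond B=177.7383.
  t=1,j=0: stock 48.0600 → up 53.8272 (V=68.8394), down 42.7734 (V=43.1525). Price 56.5404; hedge Δ=2.3238, bond B=-55.1417.
  t=1,j=1: stock 60.4800 → up 67.7376 (V=62.8971), down 53.8272 (V=68.8394). Price 64.1968; hedge Δ=-0.4272, bond B=90.0329.
  t=0,j=0: stock 54.0000 → up 60.4800 (V=64.1968), down 48.0600 (V=56.5404). Price 59.6744; hedge Δ=0.6165, bond B=26.3858.
Verification: the root portfolio costs Δ(0,0)·S0 + B(0,0) = 59.6744, matching V0.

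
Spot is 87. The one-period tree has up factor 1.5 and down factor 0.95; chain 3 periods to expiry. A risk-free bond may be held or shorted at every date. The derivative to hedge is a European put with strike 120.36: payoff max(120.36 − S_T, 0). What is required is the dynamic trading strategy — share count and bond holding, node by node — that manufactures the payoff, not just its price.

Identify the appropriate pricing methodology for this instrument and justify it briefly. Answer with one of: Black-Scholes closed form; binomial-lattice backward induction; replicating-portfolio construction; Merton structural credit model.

framework: replicating-portfolio construction

Key observation: the deliverable is the dynamic trading strategy on the 3-step tree (spot 87, moves 1.5 and 0.95), so the valuation must go through the node-by-node replicating-portfolio solve.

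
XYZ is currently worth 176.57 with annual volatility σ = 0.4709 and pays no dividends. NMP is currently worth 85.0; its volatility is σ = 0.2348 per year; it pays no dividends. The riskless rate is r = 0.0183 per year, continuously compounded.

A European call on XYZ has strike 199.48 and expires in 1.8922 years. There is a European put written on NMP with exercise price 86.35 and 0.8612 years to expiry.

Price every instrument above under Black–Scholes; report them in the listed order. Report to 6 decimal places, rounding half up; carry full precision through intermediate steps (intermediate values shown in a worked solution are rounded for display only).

[XYZ call K=199.48]
σ√T = 0.4709·√1.8922 = 0.647757
d₁ = (ln(S/K) + (r+σ²/2)T) / (σ√T) = (ln(176.57/199.48) + (0.0183+0.4709²/2)·1.8922) / 0.647757 = (-0.121997 + 0.244422) / 0.647757 = 0.188999
d₂ = d₁ − σ√T = 0.188999 − 0.647757 = -0.458758
e^{−rT} = 0.965965
N(d₁) = 0.574953,  N(d₂) = 0.323204
price = S·N(d₁) − K·e^{−rT}·N(d₂) = 101.519474 − 62.278404 = 39.241070
[NMP put K=86.35]
σ√T = 0.2348·√0.8612 = 0.217896
d₁ = (ln(S/K) + (r+σ²/2)T) / (σ√T) = (ln(85.0/86.35) + (0.0183+0.2348²/2)·0.8612) / 0.217896 = (-0.015758 + 0.039499) / 0.217896 = 0.108959
d₂ = d₁ − σ√T = 0.108959 − 0.217896 = -0.108937
e^{−rT} = 0.984364
N(−d₁) = 0.456617,  N(−d₂) = 0.543374
price = K·e^{−rT}·N(−d₂) − S·N(−d₁) = 46.186664 − 38.812478 = 7.374185

price(XYZ call K=199.48) = 39.241070
price(NMP put K=86.35) = 7.374185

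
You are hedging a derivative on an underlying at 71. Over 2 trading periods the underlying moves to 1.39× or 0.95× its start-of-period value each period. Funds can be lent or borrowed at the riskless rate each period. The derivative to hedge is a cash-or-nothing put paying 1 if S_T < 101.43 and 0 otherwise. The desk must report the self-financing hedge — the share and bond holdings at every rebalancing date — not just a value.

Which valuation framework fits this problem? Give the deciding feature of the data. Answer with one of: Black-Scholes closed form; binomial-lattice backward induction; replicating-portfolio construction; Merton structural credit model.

Key observation: the task asks for the hedge itself — share and bond holdings at every node of the 2-period tree on spot 71 with factors 1.39/0.95 — which is exactly what the replicating-portfolio construction produces.

framework: replicating-portfolio construction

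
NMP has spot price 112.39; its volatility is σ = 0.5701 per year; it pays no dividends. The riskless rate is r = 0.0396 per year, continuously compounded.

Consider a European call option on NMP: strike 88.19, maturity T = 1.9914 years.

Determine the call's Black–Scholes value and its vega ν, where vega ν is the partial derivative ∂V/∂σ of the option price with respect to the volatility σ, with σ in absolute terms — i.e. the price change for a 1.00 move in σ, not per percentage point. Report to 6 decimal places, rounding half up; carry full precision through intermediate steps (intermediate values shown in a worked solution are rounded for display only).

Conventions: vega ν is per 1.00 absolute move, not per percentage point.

price = 47.974912
ν = 45.883729

σ√T = 0.5701·√1.9914 = 0.804508
d₁ = (ln(S/K) + (r+σ²/2)T) / (σ√T) = (ln(112.39/88.19) + (0.0396+0.5701²/2)·1.9914) / 0.804508 = (0.242481 + 0.402476) / 0.804508 = 0.801679
d₂ = d₁ − σ√T = 0.801679 − 0.804508 = -0.002829
e^{−rT} = 0.924170
N(d₁) = 0.788631,  N(d₂) = 0.498872
Call price V = S·N(d₁) − K·e^{−rT}·N(d₂) = 88.634210 − 40.659297 = 47.974912
φ(d₁) = (1/√(2π))·e^{−d₁²/2} = 0.289302
ν = S·φ(d₁)·√T = 45.883729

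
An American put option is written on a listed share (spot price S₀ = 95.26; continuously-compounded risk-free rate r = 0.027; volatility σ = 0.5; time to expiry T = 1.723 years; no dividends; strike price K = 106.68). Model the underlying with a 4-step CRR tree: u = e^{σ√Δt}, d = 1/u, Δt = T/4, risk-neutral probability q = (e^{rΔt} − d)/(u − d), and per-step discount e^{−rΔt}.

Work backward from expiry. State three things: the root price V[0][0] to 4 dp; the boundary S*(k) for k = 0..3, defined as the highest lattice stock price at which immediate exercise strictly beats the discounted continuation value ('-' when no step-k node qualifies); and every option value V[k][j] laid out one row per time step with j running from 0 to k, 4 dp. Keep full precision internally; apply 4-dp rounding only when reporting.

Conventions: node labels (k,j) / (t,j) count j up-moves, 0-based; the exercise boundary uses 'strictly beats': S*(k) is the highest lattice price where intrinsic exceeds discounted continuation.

Δt=0.43075, u=1.38841, d=0.72025, q=0.43620, disc=e^(-rΔt)=0.98844
k=4 terminal: V=max(K-S,0) → 81.0445 57.2630 11.4200 0.0000 0.0000
k=3: j=0 S=35.5926 intr=71.0874 cont=69.8539 V=71.0874[EX]; j=1 S=68.6110 intr=38.0690 cont=36.8355 V=38.0690[EX]; j=2 S=132.2597 intr=0.0000 cont=6.3642 V=6.3642[hold]; j=3 S=254.9540 intr=0.0000 cont=0.0000 V=0.0000[hold]  S*(3)=68.6110
k=2: j=0 S=49.4170 intr=57.2630 cont=56.0295 V=57.2630[EX]; j=1 S=95.2600 intr=11.4200 cont=23.9592 V=23.9592[hold]; j=2 S=183.6305 intr=0.0000 cont=3.5467 V=3.5467[hold]  S*(2)=49.4170
k=1: j=0 S=68.6110 intr=38.0690 cont=42.2418 V=42.2418[hold]; j=1 S=132.2597 intr=0.0000 cont=14.8812 V=14.8812[hold]  S*(1)=-
k=0: j=0 S=95.2600 intr=11.4200 cont=29.9568 V=29.9568[hold]  S*(0)=-

price = 29.9568
boundary = - - 49.4170 68.6110
tree:
29.9568
42.2418 14.8812
57.2630 23.9592 3.5467
71.0874 38.0690 6.3642 0.0000
81.0445 57.2630 11.4200 0.0000 0.0000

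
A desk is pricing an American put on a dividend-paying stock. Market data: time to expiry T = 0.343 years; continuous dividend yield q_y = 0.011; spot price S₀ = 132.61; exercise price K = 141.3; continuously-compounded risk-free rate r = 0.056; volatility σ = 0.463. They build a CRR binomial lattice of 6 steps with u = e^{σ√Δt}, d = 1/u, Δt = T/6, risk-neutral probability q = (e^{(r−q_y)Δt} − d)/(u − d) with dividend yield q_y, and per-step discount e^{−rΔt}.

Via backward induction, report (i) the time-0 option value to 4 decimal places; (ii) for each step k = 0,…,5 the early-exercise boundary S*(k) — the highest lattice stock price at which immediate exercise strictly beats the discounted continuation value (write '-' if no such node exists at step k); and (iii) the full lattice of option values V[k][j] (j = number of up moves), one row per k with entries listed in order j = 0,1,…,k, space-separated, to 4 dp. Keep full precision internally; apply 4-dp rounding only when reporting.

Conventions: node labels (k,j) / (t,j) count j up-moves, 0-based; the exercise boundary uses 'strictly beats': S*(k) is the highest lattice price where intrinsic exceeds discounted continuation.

price = 18.8031
boundary = - - - 95.1361 106.2729 118.7133
tree:
18.8031
26.3619 10.8679
35.6438 16.6395 4.7859
46.1639 24.6627 8.1948 1.1827
56.1335 35.0271 13.7747 2.2993 0.0000
65.0585 46.1639 22.5867 4.4700 0.0000 0.0000
73.0481 56.1335 35.0271 8.6900 0.0000 0.0000 0.0000

params: Δt=0.05717 u=1.11706 d=0.89521 q=0.48396 e^(-rΔt)=0.99680
t_6 payoffs: 73.0481 56.1335 35.0271 8.6900 0.0000 0.0000 0.0000
t_5: node(5,0) S=76.2415 payoff=65.0585 vs cont=64.6548 → 65.0585 [stop]  node(5,1) S=95.1361 payoff=46.1639 vs cont=45.7721 → 46.1639 [stop]  node(5,2) S=118.7133 payoff=22.5867 vs cont=22.2097 → 22.5867 [stop]  node(5,3) S=148.1335 payoff=0.0000 vs cont=4.4700 → 4.4700 [wait]  node(5,4) S=184.8447 payoff=0.0000 vs cont=0.0000 → 0.0000 [wait]  node(5,5) S=230.6540 payoff=0.0000 vs cont=0.0000 → 0.0000 [wait]  ⇒ S*(5)=118.7133
t_4: node(4,0) S=85.1665 payoff=56.1335 vs cont=55.7355 → 56.1335 [stop]  node(4,1) S=106.2729 payoff=35.0271 vs cont=34.6423 → 35.0271 [stop]  node(4,2) S=132.6100 payoff=8.6900 vs cont=13.7747 → 13.7747 [wait]  node(4,3) S=165.4741 payoff=0.0000 vs cont=2.2993 → 2.2993 [wait]  node(4,4) S=206.4829 payoff=0.0000 vs cont=0.0000 → 0.0000 [wait]  ⇒ S*(4)=106.2729
t_3: node(3,0) S=95.1361 payoff=46.1639 vs cont=45.7721 → 46.1639 [stop]  node(3,1) S=118.7133 payoff=22.5867 vs cont=24.6627 → 24.6627 [wait]  node(3,2) S=148.1335 payoff=0.0000 vs cont=8.1948 → 8.1948 [wait]  node(3,3) S=184.8447 payoff=0.0000 vs cont=1.1827 → 1.1827 [wait]  ⇒ S*(3)=95.1361
t_2: node(2,0) S=106.2729 payoff=35.0271 vs cont=35.6438 → 35.6438 [wait]  node(2,1) S=132.6100 payoff=8.6900 vs cont=16.6395 → 16.6395 [wait]  node(2,2) S=165.4741 payoff=0.0000 vs cont=4.7859 → 4.7859 [wait]  ⇒ S*(2)=-
t_1: node(1,0) S=118.7133 payoff=22.5867 vs cont=26.3619 → 26.3619 [wait]  node(1,1) S=148.1335 payoff=0.0000 vs cont=10.8679 → 10.8679 [wait]  ⇒ S*(1)=-
t_0: node(0,0) S=132.6100 payoff=8.6900 vs cont=18.8031 → 18.8031 [wait]  ⇒ S*(0)=-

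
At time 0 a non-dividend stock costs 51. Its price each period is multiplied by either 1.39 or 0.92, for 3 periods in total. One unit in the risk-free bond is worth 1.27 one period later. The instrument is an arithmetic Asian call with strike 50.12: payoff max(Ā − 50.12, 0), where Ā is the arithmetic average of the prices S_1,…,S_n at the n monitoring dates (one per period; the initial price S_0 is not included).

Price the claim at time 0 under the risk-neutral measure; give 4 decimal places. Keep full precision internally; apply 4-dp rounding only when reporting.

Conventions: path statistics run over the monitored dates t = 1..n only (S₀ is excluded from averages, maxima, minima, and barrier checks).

price = 16.5156

Set p* = 0.7447 (from d < R < u); the path-dependent value is the discounted p*-expectation over all price paths.
Enumerate all 2^3 = 8 price paths (U = up ×1.39, D = down ×0.92); each path with k up-moves has probability p*^k·(1−p*)^(3−k).
DDD: Ā=43.2665, payoff=0.0000, prob=0.016644
UDD: Ā=65.3700, payoff=15.2500, prob=0.048544
DUD: Ā=57.3800, payoff=7.2600, prob=0.048544
UUD: Ā=86.6937, payoff=36.5737, prob=0.141587
DDU: Ā=50.0292, payoff=0.0000, prob=0.048544
UDU: Ā=75.5876, payoff=25.4676, prob=0.141587
DUU: Ā=67.5976, payoff=17.4776, prob=0.141587
UUU: Ā=102.1312, payoff=52.0112, prob=0.412962
Price = Σ prob·payoff / R^3 = 33.830285 / 2.048383 = 16.5156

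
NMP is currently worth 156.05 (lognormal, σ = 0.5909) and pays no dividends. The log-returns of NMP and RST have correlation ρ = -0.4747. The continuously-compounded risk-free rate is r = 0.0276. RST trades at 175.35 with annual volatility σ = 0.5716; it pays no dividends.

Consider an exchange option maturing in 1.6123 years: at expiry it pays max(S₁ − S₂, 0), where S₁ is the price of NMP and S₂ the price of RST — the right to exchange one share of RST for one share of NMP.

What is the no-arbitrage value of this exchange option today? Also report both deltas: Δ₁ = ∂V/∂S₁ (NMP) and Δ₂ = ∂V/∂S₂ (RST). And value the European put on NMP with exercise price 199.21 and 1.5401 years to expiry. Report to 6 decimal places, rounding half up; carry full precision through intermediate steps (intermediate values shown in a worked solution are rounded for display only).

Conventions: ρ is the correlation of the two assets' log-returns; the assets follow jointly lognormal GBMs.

σ_eff = √(σ₁² + σ₂² − 2ρσ₁σ₂) = √(0.5909² + 0.5716² − 2·-0.4747·0.5909·0.5716) = 0.998277
d₁ = (ln(S₁/S₂) + (q₂ − q₁ + σ_eff²/2)T) / (σ_eff√T) = (ln(156.05/175.35) + (0.0 − 0.0 + 0.498279)·1.6123) / 1.267576 = 0.541796
d₂ = d₁ − σ_eff√T = 0.541796 − 1.267576 = -0.725781
N(d₁) = 0.706020,  N(d₂) = 0.233987
V = S₁·e^{−q₁T}·N(d₁) − S₂·e^{−q₂T}·N(d₂) = 110.174471 − 41.029559 = 69.144912
Δ₁ = e^{−q₁T}·N(d₁) = 0.706020;  Δ₂ = −e^{−q₂T}·N(d₂) = -0.233987
[vanilla: NMP put K=199.21]
σ√T = 0.5909·√1.5401 = 0.733311
d₁ = (ln(S/K) + (r+σ²/2)T) / (σ√T) = (ln(156.05/199.21) + (0.0276+0.5909²/2)·1.5401) / 0.733311 = (-0.244183 + 0.311380) / 0.733311 = 0.091634
d₂ = d₁ − σ√T = 0.091634 − 0.733311 = -0.641677
e^{−rT} = 0.958384
N(−d₁) = 0.463494,  N(−d₂) = 0.739459
price = K·e^{−rT}·N(−d₂) − S·N(−d₁) = 141.177188 − 72.328283 = 68.848905

exchange price = 69.144912
Δ1 = 0.706020
Δ2 = -0.233987
price(NMP put K=199.21) = 68.848905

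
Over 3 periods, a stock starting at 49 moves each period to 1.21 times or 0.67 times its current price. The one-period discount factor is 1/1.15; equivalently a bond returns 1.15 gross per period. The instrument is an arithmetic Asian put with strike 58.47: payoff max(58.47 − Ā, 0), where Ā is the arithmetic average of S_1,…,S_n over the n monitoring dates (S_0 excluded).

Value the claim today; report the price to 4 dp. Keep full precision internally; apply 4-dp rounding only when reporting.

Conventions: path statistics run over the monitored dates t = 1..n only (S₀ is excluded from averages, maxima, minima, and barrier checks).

Risk-neutral up-probability p* = (R−d)/(u−d) = (1.15−0.67)/(1.21−0.67) = 0.8889; the claim prices as the p*-weighted sum of path payoffs discounted by R^3.
Enumerate all 2^3 = 8 price paths (U = up ×1.21, D = down ×0.67); each path with k up-moves has probability p*^k·(1−p*)^(3−k).
DDD: Ā=23.1878, payoff=35.2822, prob=0.001372
UDD: Ā=41.8765, payoff=16.5935, prob=0.010974
DUD: Ā=33.0565, payoff=25.4135, prob=0.010974
UUD: Ā=59.6991, payoff=0.0000, prob=0.087791
DDU: Ā=27.1471, payoff=31.3229, prob=0.010974
UDU: Ā=49.0269, payoff=9.4431, prob=0.087791
DUU: Ā=40.2069, payoff=18.2631, prob=0.087791
UUU: Ā=72.6125, payoff=0.0000, prob=0.702332
Price = Σ prob·payoff / R^3 = 3.285483 / 1.520875 = 2.1603

price = 2.1603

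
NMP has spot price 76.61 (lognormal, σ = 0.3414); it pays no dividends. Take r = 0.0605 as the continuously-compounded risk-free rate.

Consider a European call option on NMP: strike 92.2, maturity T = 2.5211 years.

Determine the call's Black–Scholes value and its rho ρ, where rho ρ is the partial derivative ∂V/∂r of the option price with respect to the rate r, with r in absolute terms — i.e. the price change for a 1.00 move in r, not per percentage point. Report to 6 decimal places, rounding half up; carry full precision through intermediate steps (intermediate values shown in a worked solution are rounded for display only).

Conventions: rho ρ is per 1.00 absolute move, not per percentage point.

σ√T = 0.3414·√2.5211 = 0.542074
d₁ = (ln(S/K) + (r+σ²/2)T) / (σ√T) = (ln(76.61/92.2) + (0.0605+0.3414²/2)·2.5211) / 0.542074 = (-0.185233 + 0.299449) / 0.542074 = 0.210702
d₂ = d₁ − σ√T = 0.210702 − 0.542074 = -0.331372
e^{−rT} = 0.858536
N(d₁) = 0.583440,  N(d₂) = 0.370182
Call price V = S·N(d₁) − K·e^{−rT}·N(d₂) = 44.697349 − 29.302492 = 15.394857
ρ = K·T·e^{−rT}·N(d₂) = 73.874513

price = 15.394857
ρ = 73.874513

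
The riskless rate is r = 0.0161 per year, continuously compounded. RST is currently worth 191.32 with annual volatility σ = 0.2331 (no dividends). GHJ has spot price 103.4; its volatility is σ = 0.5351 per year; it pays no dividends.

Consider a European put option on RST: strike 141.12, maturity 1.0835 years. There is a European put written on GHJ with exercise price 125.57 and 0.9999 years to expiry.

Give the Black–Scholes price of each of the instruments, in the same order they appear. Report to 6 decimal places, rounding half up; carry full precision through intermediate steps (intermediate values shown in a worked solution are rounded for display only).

price(RST put K=141.12) = 1.692806
price(GHJ put K=125.57) = 35.300316

[RST put K=141.12]
σ√T = 0.2331·√1.0835 = 0.242637
d₁ = (ln(S/K) + (r+σ²/2)T) / (σ√T) = (ln(191.32/141.12) + (0.0161+0.2331²/2)·1.0835) / 0.242637 = (0.304337 + 0.046881) / 0.242637 = 1.447503
d₂ = d₁ − σ√T = 1.447503 − 0.242637 = 1.204866
e^{−rT} = 0.982707
N(−d₁) = 0.073878,  N(−d₂) = 0.114128
price = K·e^{−rT}·N(−d₂) − S·N(−d₁) = 15.827160 − 14.134354 = 1.692806
[GHJ put K=125.57]
σ√T = 0.5351·√0.9999 = 0.535073
d₁ = (ln(S/K) + (r+σ²/2)T) / (σ√T) = (ln(103.4/125.57) + (0.0161+0.5351²/2)·0.9999) / 0.535073 = (-0.194258 + 0.159250) / 0.535073 = -0.065427
d₂ = d₁ − σ√T = -0.065427 − 0.535073 = -0.600500
e^{−rT} = 0.984030
N(−d₁) = 0.526083,  N(−d₂) = 0.725914
price = K·e^{−rT}·N(−d₂) − S·N(−d₁) = 89.697304 − 54.396988 = 35.300316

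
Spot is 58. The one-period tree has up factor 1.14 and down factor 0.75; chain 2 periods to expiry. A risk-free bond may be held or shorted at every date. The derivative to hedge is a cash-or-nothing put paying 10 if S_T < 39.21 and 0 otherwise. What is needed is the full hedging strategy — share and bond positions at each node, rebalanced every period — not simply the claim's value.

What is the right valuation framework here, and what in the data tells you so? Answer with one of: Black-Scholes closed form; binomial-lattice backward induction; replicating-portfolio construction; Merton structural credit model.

framework: replicating-portfolio construction

Key observation: since the answer must list Δ and B at each node of the 1.14/0.75 lattice on 58, the replicating-portfolio method — solving the two-state system at every node — is the one that applies.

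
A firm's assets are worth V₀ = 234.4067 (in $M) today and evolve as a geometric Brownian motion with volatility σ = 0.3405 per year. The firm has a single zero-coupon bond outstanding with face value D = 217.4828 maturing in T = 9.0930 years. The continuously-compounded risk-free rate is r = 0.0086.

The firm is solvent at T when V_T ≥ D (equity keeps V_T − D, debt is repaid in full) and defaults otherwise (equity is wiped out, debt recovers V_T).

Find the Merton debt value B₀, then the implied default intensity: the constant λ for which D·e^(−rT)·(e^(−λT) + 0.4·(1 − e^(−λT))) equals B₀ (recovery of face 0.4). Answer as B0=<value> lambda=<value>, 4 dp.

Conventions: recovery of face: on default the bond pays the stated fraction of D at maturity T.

Apply the equity-as-call identities (strike 217.4828, horizon 9.0930 years):
d₁ = [ln(V₀/D) + (r + σ²/2)T] / (σ√T)
   = [ln(234.4067/217.4828) + (0.0086 + 0.5·0.3405²)·9.0930] / (0.3405·√9.0930)
   = [0.074938 + 0.605322] / 1.026764 = 0.662528
d₂ = d₁ − σ√T = 0.662528 − 1.026764 = -0.364236
N(d₁) = 0.746184,  N(d₂) = 0.357841,  e^(−rT) = 0.924780
E₀ = V₀·N(d₁) − D·e^(−rT)·N(d₂)
   = 234.4067·0.746184 − 217.4828·0.924780·0.357841 = 102.940166
B₀ = V₀ − E₀ = 234.4067 − 102.940166 = 131.466534
e^(−λT) = (B₀·e^(rT)/D − 0.4)/(1 − 0.4) = (131.4665·1.081339/217.4828 − 0.4)/0.6 = 0.42276671
λ = −ln(0.42276671)/9.0930 = 0.094681

B0=131.4665 lambda=0.0947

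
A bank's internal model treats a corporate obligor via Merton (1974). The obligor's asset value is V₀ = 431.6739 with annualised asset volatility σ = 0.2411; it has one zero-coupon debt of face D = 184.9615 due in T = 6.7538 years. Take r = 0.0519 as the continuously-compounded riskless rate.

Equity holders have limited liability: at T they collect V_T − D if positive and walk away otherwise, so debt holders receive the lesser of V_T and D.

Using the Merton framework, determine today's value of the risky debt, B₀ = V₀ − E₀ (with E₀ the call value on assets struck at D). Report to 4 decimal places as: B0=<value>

B0=128.7398

Apply the equity-as-call identities (strike 184.9615, horizon 6.7538 years):
d₁ = [ln(V₀/D) + (r + σ²/2)T] / (σ√T)
   = [ln(431.6739/184.9615) + (0.0519 + 0.5·0.2411²)·6.7538] / (0.2411·√6.7538)
   = [0.847523 + 0.546819] / 0.626572 = 2.225348
d₂ = d₁ − σ√T = 2.225348 − 0.626572 = 1.598775
N(d₁) = 0.986971,  N(d₂) = 0.945065,  e^(−rT) = 0.704320
E₀ = V₀·N(d₁) − D·e^(−rT)·N(d₂)
   = 431.6739·0.986971 − 184.9615·0.704320·0.945065 = 302.934058
B₀ = V₀ − E₀ = 431.6739 − 302.934058 = 128.739842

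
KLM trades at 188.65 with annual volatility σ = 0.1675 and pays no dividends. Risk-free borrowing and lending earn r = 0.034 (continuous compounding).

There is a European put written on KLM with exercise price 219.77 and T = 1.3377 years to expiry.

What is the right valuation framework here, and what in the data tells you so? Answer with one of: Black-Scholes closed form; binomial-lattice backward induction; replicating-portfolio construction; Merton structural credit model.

Key observation: a European-exercise option on KLM struck at 219.77 — a GBM underlying with constant parameters — admits an analytic price: the data contain no early exercise, no discrete tree, no debt structure.

framework: Black-Scholes closed form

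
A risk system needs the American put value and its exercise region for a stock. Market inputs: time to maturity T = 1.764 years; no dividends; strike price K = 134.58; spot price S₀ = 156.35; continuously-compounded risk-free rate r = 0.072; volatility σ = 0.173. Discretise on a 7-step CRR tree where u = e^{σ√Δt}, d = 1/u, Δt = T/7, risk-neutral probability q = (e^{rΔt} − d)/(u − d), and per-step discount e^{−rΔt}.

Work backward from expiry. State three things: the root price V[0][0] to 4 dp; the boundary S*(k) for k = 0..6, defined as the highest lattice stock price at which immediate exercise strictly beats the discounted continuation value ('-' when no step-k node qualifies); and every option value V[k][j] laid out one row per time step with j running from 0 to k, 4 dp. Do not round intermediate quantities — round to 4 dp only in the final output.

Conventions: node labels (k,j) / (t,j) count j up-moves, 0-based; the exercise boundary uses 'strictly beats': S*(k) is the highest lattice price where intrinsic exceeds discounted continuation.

price = 2.1172
boundary = - - - 120.4893 110.4669 120.4893 110.4669
tree:
2.1172
4.1077 0.7634
7.7453 1.6410 0.1611
14.0907 3.4607 0.3940 0.0000
24.1131 7.1124 0.9635 0.0000 0.0000
33.3019 14.0907 2.3563 0.0000 0.0000 0.0000
41.7263 24.1131 5.7621 0.0000 0.0000 0.0000 0.0000
49.4500 33.3019 14.0907 0.0000 0.0000 0.0000 0.0000 0.0000

Δt=0.25200  u=1.09073  d=0.91682  q=0.58358  discount=0.98202
step 7 (expiry): payoffs max(K−S,0) = 49.4500 33.3019 14.0907 0.0000 0.0000 0.0000 0.0000 0.0000
step 6: (k=6,j=0): S=92.8537, K−S=41.7263, hold=39.3065 ⇒ V=41.7263 exercise | (k=6,j=1): S=110.4669, K−S=24.1131, hold=21.6933 ⇒ V=24.1131 exercise | (k=6,j=2): S=131.4211, K−S=3.1589, hold=5.7621 ⇒ V=5.7621 continue | (k=6,j=3): S=156.3500, K−S=0.0000, hold=0.0000 ⇒ V=0.0000 continue | (k=6,j=4): S=186.0076, K−S=0.0000, hold=0.0000 ⇒ V=0.0000 continue | (k=6,j=5): S=221.2909, K−S=0.0000, hold=0.0000 ⇒ V=0.0000 continue | (k=6,j=6): S=263.2671, K−S=0.0000, hold=0.0000 ⇒ V=0.0000 continue  boundary S*=110.4669
step 5: (k=5,j=0): S=101.2781, K−S=33.3019, hold=30.8821 ⇒ V=33.3019 exercise | (k=5,j=1): S=120.4893, K−S=14.0907, hold=13.1627 ⇒ V=14.0907 exercise | (k=5,j=2): S=143.3446, K−S=0.0000, hold=2.3563 ⇒ V=2.3563 continue | (k=5,j=3): S=170.5353, K−S=0.0000, hold=0.0000 ⇒ V=0.0000 continue | (k=5,j=4): S=202.8837, K−S=0.0000, hold=0.0000 ⇒ V=0.0000 continue | (k=5,j=5): S=241.3682, K−S=0.0000, hold=0.0000 ⇒ V=0.0000 continue  boundary S*=120.4893
step 4: (k=4,j=0): S=110.4669, K−S=24.1131, hold=21.6933 ⇒ V=24.1131 exercise | (k=4,j=1): S=131.4211, K−S=3.1589, hold=7.1124 ⇒ V=7.1124 continue | (k=4,j=2): S=156.3500, K−S=0.0000, hold=0.9635 ⇒ V=0.9635 continue | (k=4,j=3): S=186.0076, K−S=0.0000, hold=0.0000 ⇒ V=0.0000 continue | (k=4,j=4): S=221.2909, K−S=0.0000, hold=0.0000 ⇒ V=0.0000 continue  boundary S*=110.4669
step 3: (k=3,j=0): S=120.4893, K−S=14.0907, hold=13.9366 ⇒ V=14.0907 exercise | (k=3,j=1): S=143.3446, K−S=0.0000, hold=3.4607 ⇒ V=3.4607 continue | (k=3,j=2): S=170.5353, K−S=0.0000, hold=0.3940 ⇒ V=0.3940 continue | (k=3,j=3): S=202.8837, K−S=0.0000, hold=0.0000 ⇒ V=0.0000 continue  boundary S*=120.4893
step 2: (k=2,j=0): S=131.4211, K−S=3.1589, hold=7.7453 ⇒ V=7.7453 continue | (k=2,j=1): S=156.3500, K−S=0.0000, hold=1.6410 ⇒ V=1.6410 continue | (k=2,j=2): S=186.0076, K−S=0.0000, hold=0.1611 ⇒ V=0.1611 continue  boundary S*=-
step 1: (k=1,j=0): S=143.3446, K−S=0.0000, hold=4.1077 ⇒ V=4.1077 continue | (k=1,j=1): S=170.5353, K−S=0.0000, hold=0.7634 ⇒ V=0.7634 continue  boundary S*=-
step 0: (k=0,j=0): S=156.3500, K−S=0.0000, hold=2.1172 ⇒ V=2.1172 continue  boundary S*=-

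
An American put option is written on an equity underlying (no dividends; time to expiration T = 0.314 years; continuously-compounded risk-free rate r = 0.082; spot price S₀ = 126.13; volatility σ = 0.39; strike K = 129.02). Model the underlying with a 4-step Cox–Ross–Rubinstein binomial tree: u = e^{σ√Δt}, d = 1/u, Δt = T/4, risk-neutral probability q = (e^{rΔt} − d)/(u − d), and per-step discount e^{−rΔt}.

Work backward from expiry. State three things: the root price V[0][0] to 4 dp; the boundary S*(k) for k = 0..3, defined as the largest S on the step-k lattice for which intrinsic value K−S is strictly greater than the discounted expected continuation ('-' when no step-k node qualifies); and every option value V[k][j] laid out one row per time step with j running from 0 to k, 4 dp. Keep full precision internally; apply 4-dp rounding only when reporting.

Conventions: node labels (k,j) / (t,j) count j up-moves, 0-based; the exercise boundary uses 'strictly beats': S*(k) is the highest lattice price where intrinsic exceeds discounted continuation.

Δt=0.07850, u=1.11546, d=0.89649, q=0.50220, disc=e^(-rΔt)=0.99358
k=4 terminal: V=max(K-S,0) → 47.5500 27.6503 2.8900 0.0000 0.0000
k=3: j=0 S=90.8768 intr=38.1432 cont=37.3154 V=38.1432[EX]; j=1 S=113.0741 intr=15.9459 cont=15.1180 V=15.9459[EX]; j=2 S=140.6934 intr=0.0000 cont=1.4294 V=1.4294[hold]; j=3 S=175.0588 intr=0.0000 cont=0.0000 V=0.0000[hold]  S*(3)=113.0741
k=2: j=0 S=101.3697 intr=27.6503 cont=26.8225 V=27.6503[EX]; j=1 S=126.1300 intr=2.8900 cont=8.6002 V=8.6002[hold]; j=2 S=156.9382 intr=0.0000 cont=0.7070 V=0.7070[hold]  S*(2)=101.3697
k=1: j=0 S=113.0741 intr=15.9459 cont=17.9673 V=17.9673[hold]; j=1 S=140.6934 intr=0.0000 cont=4.6065 V=4.6065[hold]  S*(1)=-
k=0: j=0 S=126.1300 intr=2.8900 cont=11.1852 V=11.1852[hold]  S*(0)=-

price = 11.1852
boundary = - - 101.3697 113.0741
tree:
11.1852
17.9673 4.6065
27.6503 8.6002 0.7070
38.1432 15.9459 1.4294 0.0000
47.5500 27.6503 2.8900 0.0000 0.0000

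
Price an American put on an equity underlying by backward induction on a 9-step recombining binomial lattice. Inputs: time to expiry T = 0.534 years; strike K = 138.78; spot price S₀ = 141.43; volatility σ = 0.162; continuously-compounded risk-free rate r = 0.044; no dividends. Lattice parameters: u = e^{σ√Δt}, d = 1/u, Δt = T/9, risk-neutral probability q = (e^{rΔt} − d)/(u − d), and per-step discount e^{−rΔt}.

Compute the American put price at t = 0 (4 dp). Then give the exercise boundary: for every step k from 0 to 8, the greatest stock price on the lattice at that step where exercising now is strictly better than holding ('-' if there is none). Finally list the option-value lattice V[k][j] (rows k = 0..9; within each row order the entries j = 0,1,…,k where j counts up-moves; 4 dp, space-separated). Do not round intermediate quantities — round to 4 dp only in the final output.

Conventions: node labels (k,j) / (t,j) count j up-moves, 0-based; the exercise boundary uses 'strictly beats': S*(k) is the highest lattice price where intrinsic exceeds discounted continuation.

Δt=0.05933  u=1.04025  d=0.96131  q=0.52325  discount=0.99739
step 9 (expiry): payoffs max(K−S,0) = 39.6275 31.4852 22.6742 13.1397 2.8222 0.0000 0.0000 0.0000 0.0000 0.0000
step 8: (k=8,j=0): S=103.1433, K−S=35.6367, hold=35.2748 ⇒ V=35.6367 exercise | (k=8,j=1): S=111.6134, K−S=27.1666, hold=26.8048 ⇒ V=27.1666 exercise | (k=8,j=2): S=120.7790, K−S=18.0010, hold=17.6392 ⇒ V=18.0010 exercise | (k=8,j=3): S=130.6972, K−S=8.0828, hold=7.7209 ⇒ V=8.0828 exercise | (k=8,j=4): S=141.4300, K−S=0.0000, hold=1.3420 ⇒ V=1.3420 continue | (k=8,j=5): S=153.0441, K−S=0.0000, hold=0.0000 ⇒ V=0.0000 continue | (k=8,j=6): S=165.6120, K−S=0.0000, hold=0.0000 ⇒ V=0.0000 continue | (k=8,j=7): S=179.2119, K−S=0.0000, hold=0.0000 ⇒ V=0.0000 continue | (k=8,j=8): S=193.9286, K−S=0.0000, hold=0.0000 ⇒ V=0.0000 continue  boundary S*=130.6972
step 7: (k=7,j=0): S=107.2948, K−S=31.4852, hold=31.1234 ⇒ V=31.4852 exercise | (k=7,j=1): S=116.1058, K−S=22.6742, hold=22.3124 ⇒ V=22.6742 exercise | (k=7,j=2): S=125.6403, K−S=13.1397, hold=12.7779 ⇒ V=13.1397 exercise | (k=7,j=3): S=135.9578, K−S=2.8222, hold=4.5438 ⇒ V=4.5438 continue | (k=7,j=4): S=147.1225, K−S=0.0000, hold=0.6381 ⇒ V=0.6381 continue | (k=7,j=5): S=159.2041, K−S=0.0000, hold=0.0000 ⇒ V=0.0000 continue | (k=7,j=6): S=172.2778, K−S=0.0000, hold=0.0000 ⇒ V=0.0000 continue | (k=7,j=7): S=186.4251, K−S=0.0000, hold=0.0000 ⇒ V=0.0000 continue  boundary S*=125.6403
step 6: (k=6,j=0): S=111.6134, K−S=27.1666, hold=26.8048 ⇒ V=27.1666 exercise | (k=6,j=1): S=120.7790, K−S=18.0010, hold=17.6392 ⇒ V=18.0010 exercise | (k=6,j=2): S=130.6972, K−S=8.0828, hold=8.6194 ⇒ V=8.6194 continue | (k=6,j=3): S=141.4300, K−S=0.0000, hold=2.4936 ⇒ V=2.4936 continue | (k=6,j=4): S=153.0441, K−S=0.0000, hold=0.3034 ⇒ V=0.3034 continue | (k=6,j=5): S=165.6120, K−S=0.0000, hold=0.0000 ⇒ V=0.0000 continue | (k=6,j=6): S=179.2119, K−S=0.0000, hold=0.0000 ⇒ V=0.0000 continue  boundary S*=120.7790
step 5: (k=5,j=0): S=116.1058, K−S=22.6742, hold=22.3124 ⇒ V=22.6742 exercise | (k=5,j=1): S=125.6403, K−S=13.1397, hold=13.0579 ⇒ V=13.1397 exercise | (k=5,j=2): S=135.9578, K−S=2.8222, hold=5.4000 ⇒ V=5.4000 continue | (k=5,j=3): S=147.1225, K−S=0.0000, hold=1.3441 ⇒ V=1.3441 continue | (k=5,j=4): S=159.2041, K−S=0.0000, hold=0.1443 ⇒ V=0.1443 continue | (k=5,j=5): S=172.2778, K−S=0.0000, hold=0.0000 ⇒ V=0.0000 continue  boundary S*=125.6403
step 4: (k=4,j=0): S=120.7790, K−S=18.0010, hold=17.6392 ⇒ V=18.0010 exercise | (k=4,j=1): S=130.6972, K−S=8.0828, hold=9.0662 ⇒ V=9.0662 continue | (k=4,j=2): S=141.4300, K−S=0.0000, hold=3.2692 ⇒ V=3.2692 continue | (k=4,j=3): S=153.0441, K−S=0.0000, hold=0.7144 ⇒ V=0.7144 continue | (k=4,j=4): S=165.6120, K−S=0.0000, hold=0.0686 ⇒ V=0.0686 continue  boundary S*=120.7790
step 3: (k=3,j=0): S=125.6403, K−S=13.1397, hold=13.2911 ⇒ V=13.2911 continue | (k=3,j=1): S=135.9578, K−S=2.8222, hold=6.0172 ⇒ V=6.0172 continue | (k=3,j=2): S=147.1225, K−S=0.0000, hold=1.9274 ⇒ V=1.9274 continue | (k=3,j=3): S=159.2041, K−S=0.0000, hold=0.3755 ⇒ V=0.3755 continue  boundary S*=-
step 2: (k=2,j=0): S=130.6972, K−S=8.0828, hold=9.4603 ⇒ V=9.4603 continue | (k=2,j=1): S=141.4300, K−S=0.0000, hold=3.8671 ⇒ V=3.8671 continue | (k=2,j=2): S=153.0441, K−S=0.0000, hold=1.1125 ⇒ V=1.1125 continue  boundary S*=-
step 1: (k=1,j=0): S=135.9578, K−S=2.8222, hold=6.5166 ⇒ V=6.5166 continue | (k=1,j=1): S=147.1225, K−S=0.0000, hold=2.4194 ⇒ V=2.4194 continue  boundary S*=-
step 0: (k=0,j=0): S=141.4300, K−S=0.0000, hold=4.3613 ⇒ V=4.3613 continue  boundary S*=-

price = 4.3613
boundary = - - - - 120.7790 125.6403 120.7790 125.6403 130.6972
tree:
4.3613
6.5166 2.4194
9.4603 3.8671 1.1125
13.2911 6.0172 1.9274 0.3755
18.0010 9.0662 3.2692 0.7144 0.0686
22.6742 13.1397 5.4000 1.3441 0.1443 0.0000
27.1666 18.0010 8.6194 2.4936 0.3034 0.0000 0.0000
31.4852 22.6742 13.1397 4.5438 0.6381 0.0000 0.0000 0.0000
35.6367 27.1666 18.0010 8.0828 1.3420 0.0000 0.0000 0.0000 0.0000
39.6275 31.4852 22.6742 13.1397 2.8222 0.0000 0.0000 0.0000 0.0000 0.0000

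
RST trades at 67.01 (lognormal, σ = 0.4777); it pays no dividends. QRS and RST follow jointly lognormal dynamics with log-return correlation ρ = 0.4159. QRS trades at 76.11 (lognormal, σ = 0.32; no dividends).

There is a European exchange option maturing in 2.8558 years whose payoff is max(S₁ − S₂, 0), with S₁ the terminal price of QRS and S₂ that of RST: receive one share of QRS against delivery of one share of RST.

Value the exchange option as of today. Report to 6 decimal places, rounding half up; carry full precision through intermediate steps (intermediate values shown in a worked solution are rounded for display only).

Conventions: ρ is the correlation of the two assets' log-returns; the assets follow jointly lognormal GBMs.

σ_eff = √(σ₁² + σ₂² − 2ρσ₁σ₂) = √(0.32² + 0.4777² − 2·0.4159·0.32·0.4777) = 0.451049
d₁ = (ln(S₁/S₂) + (q₂ − q₁ + σ_eff²/2)T) / (σ_eff√T) = (ln(76.11/67.01) + (0.0 − 0.0 + 0.101723)·2.8558) / 0.762232 = 0.548175
d₂ = d₁ − σ_eff√T = 0.548175 − 0.762232 = -0.214057
N(d₁) = 0.708214,  N(d₂) = 0.415251
V = S₁·e^{−q₁T}·N(d₁) − S₂·e^{−q₂T}·N(d₂) = 53.902183 − 27.825985 = 26.076198
Key observation: r never enters — measured in units of RST, the claim is a call on S₁/S₂ struck at 1, so only the dividend yields and σ_eff matter.

exchange price = 26.076198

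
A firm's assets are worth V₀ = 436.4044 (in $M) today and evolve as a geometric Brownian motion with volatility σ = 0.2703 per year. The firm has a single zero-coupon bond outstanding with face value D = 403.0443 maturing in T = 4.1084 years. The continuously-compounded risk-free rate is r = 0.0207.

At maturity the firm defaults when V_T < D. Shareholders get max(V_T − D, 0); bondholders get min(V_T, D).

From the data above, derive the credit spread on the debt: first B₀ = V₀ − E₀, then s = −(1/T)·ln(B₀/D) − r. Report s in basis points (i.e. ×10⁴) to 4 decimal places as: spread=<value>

spread=412.7463

Work the structural quantities from V₀ = 436.4044 against face 403.0443:
d₁ = [ln(V₀/D) + (r + σ²/2)T] / (σ√T)
   = [ln(436.4044/403.0443) + (0.0207 + 0.5·0.2703²)·4.1084] / (0.2703·√4.1084)
   = [0.079523 + 0.235128] / 0.547876 = 0.574310
d₂ = d₁ − σ√T = 0.574310 − 0.547876 = 0.026434
N(d₁) = 0.717121,  N(d₂) = 0.510544,  e^(−rT) = 0.918472
E₀ = V₀·N(d₁) − D·e^(−rT)·N(d₂)
   = 436.4044·0.717121 − 403.0443·0.918472·0.510544 = 123.958944
B₀ = V₀ − E₀ = 436.4044 − 123.958944 = 312.445456
spread = −(1/T)·ln(B₀/D) − r = −(1/4.1084)·ln(312.445456/403.0443) − 0.0207 = 0.04127463
in basis points: 0.04127463 × 10⁴ = 412.7463 bp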